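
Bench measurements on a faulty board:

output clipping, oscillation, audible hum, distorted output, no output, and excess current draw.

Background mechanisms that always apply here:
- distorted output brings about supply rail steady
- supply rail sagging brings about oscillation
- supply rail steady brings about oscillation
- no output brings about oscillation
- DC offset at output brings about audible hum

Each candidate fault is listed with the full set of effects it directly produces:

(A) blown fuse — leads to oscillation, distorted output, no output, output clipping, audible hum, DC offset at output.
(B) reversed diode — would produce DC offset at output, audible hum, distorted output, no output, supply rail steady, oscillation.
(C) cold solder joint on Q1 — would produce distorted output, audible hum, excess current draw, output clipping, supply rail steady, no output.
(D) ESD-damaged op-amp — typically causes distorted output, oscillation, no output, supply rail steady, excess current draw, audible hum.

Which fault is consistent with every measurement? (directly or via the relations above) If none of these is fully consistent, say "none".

C

Per-candidate check:
(A) blown fuse — output clipping +; oscillation +; audible hum +; distorted output +; no output +; excess current draw -
(B) reversed diode — output clipping -; oscillation +; audible hum +; distorted output +; no output +; excess current draw -
(C) cold solder joint on Q1 — output clipping +; oscillation + (through supply rail steady → oscillation); audible hum +; distorted output +; no output +; excess current draw +
(D) ESD-damaged op-amp — output clipping -; oscillation +; audible hum +; distorted output +; no output +; excess current draw +
(C) alone accounts for all the evidence.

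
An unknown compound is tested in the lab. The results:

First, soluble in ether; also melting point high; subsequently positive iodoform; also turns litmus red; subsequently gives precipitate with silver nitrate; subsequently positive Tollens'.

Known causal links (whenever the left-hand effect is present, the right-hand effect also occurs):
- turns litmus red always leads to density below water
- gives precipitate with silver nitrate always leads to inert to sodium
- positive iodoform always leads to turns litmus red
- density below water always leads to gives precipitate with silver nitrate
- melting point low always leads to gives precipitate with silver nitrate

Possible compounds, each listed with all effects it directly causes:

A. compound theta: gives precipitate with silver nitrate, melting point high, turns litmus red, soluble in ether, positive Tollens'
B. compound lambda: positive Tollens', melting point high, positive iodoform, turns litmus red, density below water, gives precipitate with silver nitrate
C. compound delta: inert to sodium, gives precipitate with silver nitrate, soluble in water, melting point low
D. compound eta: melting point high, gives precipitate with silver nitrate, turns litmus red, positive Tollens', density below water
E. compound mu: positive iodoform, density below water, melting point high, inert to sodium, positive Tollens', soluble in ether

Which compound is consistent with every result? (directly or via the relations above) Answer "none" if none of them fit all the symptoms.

Testing each hypothesis:
(A) compound theta — soluble in ether match; melting point high match; positive iodoform miss; turns litmus red match; gives precipitate with silver nitrate match; positive Tollens' match
(B) compound lambda — soluble in ether miss; melting point high match; positive iodoform match; turns litmus red match; gives precipitate with silver nitrate match; positive Tollens' match
(C) compound delta — soluble in ether miss; melting point high miss; positive iodoform miss; turns litmus red miss; gives precipitate with silver nitrate match; positive Tollens' miss
(D) compound eta — soluble in ether miss; melting point high match; positive iodoform miss; turns litmus red match; gives precipitate with silver nitrate match; positive Tollens' match
(E) compound mu — soluble in ether match; melting point high match; positive iodoform match; turns litmus red match (through positive iodoform → turns litmus red); gives precipitate with silver nitrate match (through density below water → gives precipitate with silver nitrate); positive Tollens' match
(E) is the only candidate with no mismatches.

E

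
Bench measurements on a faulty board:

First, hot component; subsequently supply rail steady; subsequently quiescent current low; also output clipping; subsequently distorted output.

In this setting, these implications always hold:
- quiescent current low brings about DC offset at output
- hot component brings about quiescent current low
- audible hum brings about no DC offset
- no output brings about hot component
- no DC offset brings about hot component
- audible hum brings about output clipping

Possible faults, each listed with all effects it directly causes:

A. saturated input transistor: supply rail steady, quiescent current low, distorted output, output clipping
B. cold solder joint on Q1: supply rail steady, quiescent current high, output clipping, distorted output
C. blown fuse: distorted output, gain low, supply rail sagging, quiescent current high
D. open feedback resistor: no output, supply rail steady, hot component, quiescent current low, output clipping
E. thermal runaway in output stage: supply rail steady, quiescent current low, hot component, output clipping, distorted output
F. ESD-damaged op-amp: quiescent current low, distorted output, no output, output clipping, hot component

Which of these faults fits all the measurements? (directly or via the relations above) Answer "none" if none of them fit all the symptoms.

E

Checking each candidate against the observations:
(A) saturated input transistor — does not account for hot component
(B) cold solder joint on Q1 — fails on hot component, quiescent current low (predicts quiescent current high, not quiescent current low)
(C) blown fuse — hot component miss; supply rail steady miss; quiescent current low miss; output clipping miss; distorted output match
(D) open feedback resistor — does not account for distorted output
(E) thermal runaway in output stage — hot component match; supply rail steady match; quiescent current low match; output clipping match; distorted output match
(F) ESD-damaged op-amp — does not account for supply rail steady
Only (E) is consistent with every observation.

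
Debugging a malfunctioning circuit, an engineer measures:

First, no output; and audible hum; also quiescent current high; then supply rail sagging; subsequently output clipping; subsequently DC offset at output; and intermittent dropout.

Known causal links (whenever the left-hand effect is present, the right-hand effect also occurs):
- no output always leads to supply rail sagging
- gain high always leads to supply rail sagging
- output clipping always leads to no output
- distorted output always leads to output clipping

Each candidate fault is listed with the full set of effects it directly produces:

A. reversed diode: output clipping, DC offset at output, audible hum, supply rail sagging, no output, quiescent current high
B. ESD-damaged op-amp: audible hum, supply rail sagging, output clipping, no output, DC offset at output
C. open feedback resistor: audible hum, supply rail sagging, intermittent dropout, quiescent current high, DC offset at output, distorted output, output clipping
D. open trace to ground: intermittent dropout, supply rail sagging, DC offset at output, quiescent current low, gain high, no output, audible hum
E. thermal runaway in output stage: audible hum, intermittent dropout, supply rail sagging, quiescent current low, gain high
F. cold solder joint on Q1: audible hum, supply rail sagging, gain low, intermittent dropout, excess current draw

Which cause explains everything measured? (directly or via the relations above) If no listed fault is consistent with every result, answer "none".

C

For each candidate, compare predicted effects to what was observed:
(A) reversed diode — no output +; audible hum +; quiescent current high +; supply rail sagging +; output clipping +; DC offset at output +; intermittent dropout -
(B) ESD-damaged op-amp — does not account for quiescent current high, intermittent dropout
(C) open feedback resistor — no output + (by output clipping → no output); audible hum +; quiescent current high +; supply rail sagging +; output clipping +; DC offset at output +; intermittent dropout +
(D) open trace to ground — fails on quiescent current high, output clipping (predicts quiescent current low, not quiescent current high)
(E) thermal runaway in output stage — fails on no output, quiescent current high, output clipping, DC offset at output (predicts quiescent current low, not quiescent current high)
(F) cold solder joint on Q1 — no output -; audible hum +; quiescent current high -; supply rail sagging +; output clipping -; DC offset at output -; intermittent dropout +
Only (C) is consistent with every observation.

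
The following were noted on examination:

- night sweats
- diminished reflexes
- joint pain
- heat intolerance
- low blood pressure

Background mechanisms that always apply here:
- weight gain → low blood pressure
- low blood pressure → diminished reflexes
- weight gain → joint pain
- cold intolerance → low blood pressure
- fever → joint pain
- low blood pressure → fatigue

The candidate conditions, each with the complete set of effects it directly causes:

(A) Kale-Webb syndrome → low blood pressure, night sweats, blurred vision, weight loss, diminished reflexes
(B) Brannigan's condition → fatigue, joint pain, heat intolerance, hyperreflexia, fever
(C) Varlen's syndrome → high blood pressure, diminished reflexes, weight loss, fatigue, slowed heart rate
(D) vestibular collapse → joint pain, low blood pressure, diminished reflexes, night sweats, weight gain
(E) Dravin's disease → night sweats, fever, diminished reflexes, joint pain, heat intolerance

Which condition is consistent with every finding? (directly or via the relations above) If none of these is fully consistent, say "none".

none

Per-candidate check:
(A) Kale-Webb syndrome — night sweats +; diminished reflexes +; joint pain -; heat intolerance -; low blood pressure +
(B) Brannigan's condition — fails on night sweats, diminished reflexes, low blood pressure (predicts hyperreflexia, not diminished reflexes)
(C) Varlen's syndrome — fails on night sweats, joint pain, heat intolerance, low blood pressure (predicts high blood pressure, not low blood pressure)
(D) vestibular collapse — does not account for heat intolerance
(E) Dravin's disease — night sweats +; diminished reflexes +; joint pain +; heat intolerance +; low blood pressure -
Every candidate fails on at least one observation.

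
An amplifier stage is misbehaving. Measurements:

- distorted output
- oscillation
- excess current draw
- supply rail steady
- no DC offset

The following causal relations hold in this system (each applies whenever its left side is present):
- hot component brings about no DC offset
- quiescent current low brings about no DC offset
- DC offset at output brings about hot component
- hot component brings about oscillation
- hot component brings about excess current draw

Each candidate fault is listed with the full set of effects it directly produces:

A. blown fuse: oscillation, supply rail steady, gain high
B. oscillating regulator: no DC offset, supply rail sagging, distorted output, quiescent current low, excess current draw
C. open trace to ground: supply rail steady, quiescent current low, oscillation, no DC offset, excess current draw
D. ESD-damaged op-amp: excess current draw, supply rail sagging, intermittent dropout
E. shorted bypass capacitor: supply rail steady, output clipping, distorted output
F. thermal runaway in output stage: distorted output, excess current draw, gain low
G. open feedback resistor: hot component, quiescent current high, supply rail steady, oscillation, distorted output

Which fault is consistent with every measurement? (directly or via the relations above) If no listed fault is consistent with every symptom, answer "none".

G

Testing each hypothesis:
(A) blown fuse — does not account for distorted output, excess current draw, no DC offset
(B) oscillating regulator — distorted output yes; oscillation NO; excess current draw yes; supply rail steady NO; no DC offset yes
(C) open trace to ground — distorted output NO; oscillation yes; excess current draw yes; supply rail steady yes; no DC offset yes
(D) ESD-damaged op-amp — fails on distorted output, oscillation, supply rail steady, no DC offset (predicts supply rail sagging, not supply rail steady)
(E) shorted bypass capacitor — does not account for oscillation, excess current draw, no DC offset
(F) thermal runaway in output stage — distorted output yes; oscillation NO; excess current draw yes; supply rail steady NO; no DC offset NO
(G) open feedback resistor — distorted output yes; oscillation yes; excess current draw yes (through hot component → excess current draw); supply rail steady yes; no DC offset yes (through hot component → no DC offset)
(G) is the only candidate with no mismatches.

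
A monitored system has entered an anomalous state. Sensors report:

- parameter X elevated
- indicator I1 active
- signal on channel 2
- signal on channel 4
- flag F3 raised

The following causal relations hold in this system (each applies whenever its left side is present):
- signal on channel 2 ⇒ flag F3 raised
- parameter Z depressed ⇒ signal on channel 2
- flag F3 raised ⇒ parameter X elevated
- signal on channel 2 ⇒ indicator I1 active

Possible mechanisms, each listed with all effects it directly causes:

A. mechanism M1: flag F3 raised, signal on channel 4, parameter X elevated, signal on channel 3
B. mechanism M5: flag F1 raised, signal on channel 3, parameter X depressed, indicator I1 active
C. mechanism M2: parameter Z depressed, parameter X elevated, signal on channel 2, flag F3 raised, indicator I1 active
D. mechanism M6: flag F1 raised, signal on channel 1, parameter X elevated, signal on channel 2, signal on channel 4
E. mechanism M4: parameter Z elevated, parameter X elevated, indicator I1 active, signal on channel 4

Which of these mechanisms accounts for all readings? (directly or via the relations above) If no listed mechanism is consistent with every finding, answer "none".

D

Per-candidate check:
(A) mechanism M1 — parameter X elevated +; indicator I1 active -; signal on channel 2 -; signal on channel 4 +; flag F3 raised +
(B) mechanism M5 — fails on parameter X elevated, signal on channel 2, signal on channel 4, flag F3 raised (predicts parameter X depressed, not parameter X elevated)
(C) mechanism M2 — does not account for signal on channel 4
(D) mechanism M6 — parameter X elevated +; indicator I1 active + (through signal on channel 2 → indicator I1 active); signal on channel 2 +; signal on channel 4 +; flag F3 raised + (through signal on channel 2 → flag F3 raised)
(E) mechanism M4 — parameter X elevated +; indicator I1 active +; signal on channel 2 -; signal on channel 4 +; flag F3 raised -
(D) alone accounts for all the evidence.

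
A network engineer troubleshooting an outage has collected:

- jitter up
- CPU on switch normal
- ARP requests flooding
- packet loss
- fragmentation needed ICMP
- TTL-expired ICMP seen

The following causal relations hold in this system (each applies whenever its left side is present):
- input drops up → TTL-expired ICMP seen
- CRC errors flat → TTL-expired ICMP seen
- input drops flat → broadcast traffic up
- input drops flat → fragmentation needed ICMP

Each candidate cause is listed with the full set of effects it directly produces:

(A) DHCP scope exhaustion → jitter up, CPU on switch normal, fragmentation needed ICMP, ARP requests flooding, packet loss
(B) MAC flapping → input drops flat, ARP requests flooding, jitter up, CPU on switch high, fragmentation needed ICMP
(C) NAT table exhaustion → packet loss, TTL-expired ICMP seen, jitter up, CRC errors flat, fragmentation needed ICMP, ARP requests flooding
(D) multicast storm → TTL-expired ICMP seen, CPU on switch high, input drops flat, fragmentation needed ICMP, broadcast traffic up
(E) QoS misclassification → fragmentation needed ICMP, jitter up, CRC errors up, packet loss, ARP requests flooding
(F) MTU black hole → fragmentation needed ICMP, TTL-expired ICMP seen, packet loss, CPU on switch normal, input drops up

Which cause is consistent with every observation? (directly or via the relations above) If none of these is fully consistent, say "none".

none

For each candidate, compare predicted effects to what was observed:
(A) DHCP scope exhaustion — does not account for TTL-expired ICMP seen
(B) MAC flapping — jitter up yes; CPU on switch normal NO; ARP requests flooding yes; packet loss NO; fragmentation needed ICMP yes; TTL-expired ICMP seen NO
(C) NAT table exhaustion — jitter up yes; CPU on switch normal NO; ARP requests flooding yes; packet loss yes; fragmentation needed ICMP yes; TTL-expired ICMP seen yes
(D) multicast storm — jitter up NO; CPU on switch normal NO; ARP requests flooding NO; packet loss NO; fragmentation needed ICMP yes; TTL-expired ICMP seen yes
(E) QoS misclassification — does not account for CPU on switch normal, TTL-expired ICMP seen
(F) MTU black hole — jitter up NO; CPU on switch normal yes; ARP requests flooding NO; packet loss yes; fragmentation needed ICMP yes; TTL-expired ICMP seen yes
Every candidate fails on at least one observation.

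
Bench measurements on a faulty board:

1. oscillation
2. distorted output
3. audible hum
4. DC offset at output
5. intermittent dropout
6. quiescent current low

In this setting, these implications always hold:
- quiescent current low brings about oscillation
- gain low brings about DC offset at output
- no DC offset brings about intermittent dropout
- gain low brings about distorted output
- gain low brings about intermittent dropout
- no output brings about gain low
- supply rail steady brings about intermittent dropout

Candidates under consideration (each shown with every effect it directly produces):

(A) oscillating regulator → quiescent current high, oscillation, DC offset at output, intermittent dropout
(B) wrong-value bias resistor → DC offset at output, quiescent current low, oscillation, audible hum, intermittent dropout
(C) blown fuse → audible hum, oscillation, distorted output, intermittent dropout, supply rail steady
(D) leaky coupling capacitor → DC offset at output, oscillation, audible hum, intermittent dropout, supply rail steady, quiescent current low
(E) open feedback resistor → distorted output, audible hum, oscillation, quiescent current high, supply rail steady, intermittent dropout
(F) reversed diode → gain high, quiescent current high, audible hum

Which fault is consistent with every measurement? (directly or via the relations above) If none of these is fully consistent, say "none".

Checking each candidate against the observations:
(A) oscillating regulator — oscillation match; distorted output miss; audible hum miss; DC offset at output match; intermittent dropout match; quiescent current low miss
(B) wrong-value bias resistor — oscillation match; distorted output miss; audible hum match; DC offset at output match; intermittent dropout match; quiescent current low match
(C) blown fuse — does not account for DC offset at output, quiescent current low
(D) leaky coupling capacitor — does not account for distorted output
(E) open feedback resistor — fails on DC offset at output, quiescent current low (predicts quiescent current high, not quiescent current low)
(F) reversed diode — fails on oscillation, distorted output, DC offset at output, intermittent dropout, quiescent current low (predicts quiescent current high, not quiescent current low)
None of the listed candidates fits everything.

none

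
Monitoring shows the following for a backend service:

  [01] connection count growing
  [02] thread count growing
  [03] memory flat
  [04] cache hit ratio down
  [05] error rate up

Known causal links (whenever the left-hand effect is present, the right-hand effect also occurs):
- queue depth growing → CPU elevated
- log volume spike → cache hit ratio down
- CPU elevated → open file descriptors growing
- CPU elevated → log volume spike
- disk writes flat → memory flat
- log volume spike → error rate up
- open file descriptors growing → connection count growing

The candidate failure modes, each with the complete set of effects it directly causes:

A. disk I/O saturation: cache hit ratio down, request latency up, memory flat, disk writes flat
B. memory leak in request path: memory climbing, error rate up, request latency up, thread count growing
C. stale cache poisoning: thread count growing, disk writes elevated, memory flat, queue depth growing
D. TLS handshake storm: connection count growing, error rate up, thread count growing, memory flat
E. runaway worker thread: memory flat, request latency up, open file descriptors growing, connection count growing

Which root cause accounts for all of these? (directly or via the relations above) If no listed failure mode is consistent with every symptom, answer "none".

Checking each candidate against the observations:
(A) disk I/O saturation — connection count growing miss; thread count growing miss; memory flat match; cache hit ratio down match; error rate up miss
(B) memory leak in request path — fails on connection count growing, memory flat, cache hit ratio down (predicts memory climbing, not memory flat)
(C) stale cache poisoning — connection count growing match (through queue depth growing → CPU elevated → open file descriptors growing → connection count growing); thread count growing match; memory flat match; cache hit ratio down match (through queue depth growing → CPU elevated → log volume spike → cache hit ratio down); error rate up match (through queue depth growing → CPU elevated → log volume spike → error rate up)
(D) TLS handshake storm — connection count growing match; thread count growing match; memory flat match; cache hit ratio down miss; error rate up match
(E) runaway worker thread — connection count growing match; thread count growing miss; memory flat match; cache hit ratio down miss; error rate up miss
(C) is the only candidate with no mismatches.

C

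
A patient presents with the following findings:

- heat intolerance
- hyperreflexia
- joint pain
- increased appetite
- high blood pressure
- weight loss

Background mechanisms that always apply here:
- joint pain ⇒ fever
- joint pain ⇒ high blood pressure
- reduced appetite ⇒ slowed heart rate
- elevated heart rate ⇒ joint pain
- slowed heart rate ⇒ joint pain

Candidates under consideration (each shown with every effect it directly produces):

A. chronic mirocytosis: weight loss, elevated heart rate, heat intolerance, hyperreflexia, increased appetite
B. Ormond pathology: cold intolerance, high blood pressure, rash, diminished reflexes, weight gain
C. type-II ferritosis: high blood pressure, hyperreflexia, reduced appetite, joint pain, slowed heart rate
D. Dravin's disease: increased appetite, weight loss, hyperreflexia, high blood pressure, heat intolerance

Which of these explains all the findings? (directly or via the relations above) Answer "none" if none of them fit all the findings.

Per-candidate check:
(A) chronic mirocytosis — heat intolerance ✓; hyperreflexia ✓; joint pain ✓ (through elevated heart rate → joint pain); increased appetite ✓; high blood pressure ✓ (through elevated heart rate → joint pain → high blood pressure); weight loss ✓
(B) Ormond pathology — heat intolerance ✗; hyperreflexia ✗; joint pain ✗; increased appetite ✗; high blood pressure ✓; weight loss ✗
(C) type-II ferritosis — fails on heat intolerance, increased appetite, weight loss (predicts reduced appetite, not increased appetite)
(D) Dravin's disease — heat intolerance ✓; hyperreflexia ✓; joint pain ✗; increased appetite ✓; high blood pressure ✓; weight loss ✓
(A) is the only candidate with no mismatches.

A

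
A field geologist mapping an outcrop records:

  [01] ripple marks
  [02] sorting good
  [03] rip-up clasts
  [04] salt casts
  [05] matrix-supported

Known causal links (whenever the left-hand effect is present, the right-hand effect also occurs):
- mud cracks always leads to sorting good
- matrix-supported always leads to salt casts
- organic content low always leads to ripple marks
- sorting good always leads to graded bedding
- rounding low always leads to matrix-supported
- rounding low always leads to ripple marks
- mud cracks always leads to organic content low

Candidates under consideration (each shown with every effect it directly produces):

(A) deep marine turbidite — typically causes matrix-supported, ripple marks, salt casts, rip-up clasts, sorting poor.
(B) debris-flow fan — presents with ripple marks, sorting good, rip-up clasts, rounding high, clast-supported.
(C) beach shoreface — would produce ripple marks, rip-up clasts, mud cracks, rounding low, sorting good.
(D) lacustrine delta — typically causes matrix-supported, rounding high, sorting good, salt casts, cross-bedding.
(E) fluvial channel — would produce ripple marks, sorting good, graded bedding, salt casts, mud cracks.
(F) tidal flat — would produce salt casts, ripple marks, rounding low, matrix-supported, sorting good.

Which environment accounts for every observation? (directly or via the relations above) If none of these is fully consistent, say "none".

C

Testing each hypothesis:
(A) deep marine turbidite — ripple marks +; sorting good -; rip-up clasts +; salt casts +; matrix-supported +
(B) debris-flow fan — fails on salt casts, matrix-supported (predicts clast-supported, not matrix-supported)
(C) beach shoreface — ripple marks +; sorting good +; rip-up clasts +; salt casts + (by rounding low → matrix-supported → salt casts); matrix-supported + (by rounding low → matrix-supported)
(D) lacustrine delta — ripple marks -; sorting good +; rip-up clasts -; salt casts +; matrix-supported +
(E) fluvial channel — ripple marks +; sorting good +; rip-up clasts -; salt casts +; matrix-supported -
(F) tidal flat — ripple marks +; sorting good +; rip-up clasts -; salt casts +; matrix-supported +
Only (C) is consistent with every observation.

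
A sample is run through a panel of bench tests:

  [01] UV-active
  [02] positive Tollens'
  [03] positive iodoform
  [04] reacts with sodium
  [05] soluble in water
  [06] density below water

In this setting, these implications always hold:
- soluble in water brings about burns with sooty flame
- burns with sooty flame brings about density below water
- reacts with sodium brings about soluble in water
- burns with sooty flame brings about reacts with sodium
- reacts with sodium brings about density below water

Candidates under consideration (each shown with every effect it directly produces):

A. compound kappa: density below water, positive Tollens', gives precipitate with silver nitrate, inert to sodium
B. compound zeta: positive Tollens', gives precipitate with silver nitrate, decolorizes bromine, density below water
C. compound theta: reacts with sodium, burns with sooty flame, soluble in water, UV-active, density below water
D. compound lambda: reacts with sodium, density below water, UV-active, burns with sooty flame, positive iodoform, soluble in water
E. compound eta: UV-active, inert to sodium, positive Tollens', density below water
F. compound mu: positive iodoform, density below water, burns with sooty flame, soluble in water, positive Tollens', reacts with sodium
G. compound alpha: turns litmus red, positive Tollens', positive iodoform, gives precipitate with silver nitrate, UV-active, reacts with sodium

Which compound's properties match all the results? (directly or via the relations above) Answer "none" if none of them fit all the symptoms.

Per-candidate check:
(A) compound kappa — UV-active miss; positive Tollens' match; positive iodoform miss; reacts with sodium miss; soluble in water miss; density below water match
(B) compound zeta — does not account for UV-active, positive iodoform, reacts with sodium, soluble in water
(C) compound theta — UV-active match; positive Tollens' miss; positive iodoform miss; reacts with sodium match; soluble in water match; density below water match
(D) compound lambda — UV-active match; positive Tollens' miss; positive iodoform match; reacts with sodium match; soluble in water match; density below water match
(E) compound eta — UV-active match; positive Tollens' match; positive iodoform miss; reacts with sodium miss; soluble in water miss; density below water match
(F) compound mu — UV-active miss; positive Tollens' match; positive iodoform match; reacts with sodium match; soluble in water match; density below water match
(G) compound alpha — UV-active match; positive Tollens' match; positive iodoform match; reacts with sodium match; soluble in water match (through reacts with sodium → soluble in water); density below water match (through reacts with sodium → density below water)
Only (G) is consistent with every observation.

G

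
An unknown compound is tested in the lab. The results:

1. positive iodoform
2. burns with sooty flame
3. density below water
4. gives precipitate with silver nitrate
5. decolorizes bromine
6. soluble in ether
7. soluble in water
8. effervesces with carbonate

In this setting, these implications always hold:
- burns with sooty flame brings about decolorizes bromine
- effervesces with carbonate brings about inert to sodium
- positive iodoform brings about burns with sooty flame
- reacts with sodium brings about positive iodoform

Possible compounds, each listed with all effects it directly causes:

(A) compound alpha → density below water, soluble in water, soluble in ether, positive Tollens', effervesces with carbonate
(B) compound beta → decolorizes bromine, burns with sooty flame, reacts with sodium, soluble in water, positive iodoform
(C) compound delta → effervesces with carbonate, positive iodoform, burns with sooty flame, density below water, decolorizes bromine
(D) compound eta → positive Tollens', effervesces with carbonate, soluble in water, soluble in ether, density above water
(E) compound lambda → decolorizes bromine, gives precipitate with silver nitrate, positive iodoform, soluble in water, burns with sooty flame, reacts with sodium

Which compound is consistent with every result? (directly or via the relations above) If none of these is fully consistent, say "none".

For each candidate, compare predicted effects to what was observed:
(A) compound alpha — positive iodoform -; burns with sooty flame -; density below water +; gives precipitate with silver nitrate -; decolorizes bromine -; soluble in ether +; soluble in water +; effervesces with carbonate +
(B) compound beta — positive iodoform +; burns with sooty flame +; density below water -; gives precipitate with silver nitrate -; decolorizes bromine +; soluble in ether -; soluble in water +; effervesces with carbonate -
(C) compound delta — does not account for gives precipitate with silver nitrate, soluble in ether, soluble in water
(D) compound eta — positive iodoform -; burns with sooty flame -; density below water -; gives precipitate with silver nitrate -; decolorizes bromine -; soluble in ether +; soluble in water +; effervesces with carbonate +
(E) compound lambda — does not account for density below water, soluble in ether, effervesces with carbonate
None of the listed candidates fits everything.

none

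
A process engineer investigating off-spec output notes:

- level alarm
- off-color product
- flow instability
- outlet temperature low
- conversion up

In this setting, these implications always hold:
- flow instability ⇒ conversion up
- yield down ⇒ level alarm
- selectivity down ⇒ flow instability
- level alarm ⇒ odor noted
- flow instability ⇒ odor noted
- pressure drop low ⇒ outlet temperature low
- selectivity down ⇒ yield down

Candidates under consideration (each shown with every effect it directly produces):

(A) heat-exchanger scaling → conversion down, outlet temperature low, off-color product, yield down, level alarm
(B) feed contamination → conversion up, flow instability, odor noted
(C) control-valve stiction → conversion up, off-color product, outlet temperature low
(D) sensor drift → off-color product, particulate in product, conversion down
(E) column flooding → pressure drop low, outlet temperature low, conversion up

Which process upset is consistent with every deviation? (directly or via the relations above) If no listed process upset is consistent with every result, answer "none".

none

For each candidate, compare predicted effects to what was observed:
(A) heat-exchanger scaling — level alarm +; off-color product +; flow instability -; outlet temperature low +; conversion up -
(B) feed contamination — level alarm -; off-color product -; flow instability +; outlet temperature low -; conversion up +
(C) control-valve stiction — level alarm -; off-color product +; flow instability -; outlet temperature low +; conversion up +
(D) sensor drift — level alarm -; off-color product +; flow instability -; outlet temperature low -; conversion up -
(E) column flooding — level alarm -; off-color product -; flow instability -; outlet temperature low +; conversion up +
Every candidate fails on at least one observation.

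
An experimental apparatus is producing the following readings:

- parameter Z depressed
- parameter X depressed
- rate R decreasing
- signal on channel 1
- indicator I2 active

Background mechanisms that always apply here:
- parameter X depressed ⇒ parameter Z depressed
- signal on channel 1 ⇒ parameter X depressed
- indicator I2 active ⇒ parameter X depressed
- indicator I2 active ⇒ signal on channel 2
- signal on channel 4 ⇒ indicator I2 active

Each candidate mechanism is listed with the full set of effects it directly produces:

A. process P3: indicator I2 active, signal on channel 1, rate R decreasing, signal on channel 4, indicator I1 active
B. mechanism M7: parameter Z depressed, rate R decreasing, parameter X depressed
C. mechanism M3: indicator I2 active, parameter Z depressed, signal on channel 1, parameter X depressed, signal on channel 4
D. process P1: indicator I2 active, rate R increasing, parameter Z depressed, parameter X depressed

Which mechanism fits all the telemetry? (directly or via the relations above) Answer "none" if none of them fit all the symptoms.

For each candidate, compare predicted effects to what was observed:
(A) process P3 — parameter Z depressed match (through indicator I2 active → parameter X depressed → parameter Z depressed); parameter X depressed match (through indicator I2 active → parameter X depressed); rate R decreasing match; signal on channel 1 match; indicator I2 active match
(B) mechanism M7 — does not account for signal on channel 1, indicator I2 active
(C) mechanism M3 — parameter Z depressed match; parameter X depressed match; rate R decreasing miss; signal on channel 1 match; indicator I2 active match
(D) process P1 — parameter Z depressed match; parameter X depressed match; rate R decreasing miss; signal on channel 1 miss; indicator I2 active match
(A) alone accounts for all the evidence.

A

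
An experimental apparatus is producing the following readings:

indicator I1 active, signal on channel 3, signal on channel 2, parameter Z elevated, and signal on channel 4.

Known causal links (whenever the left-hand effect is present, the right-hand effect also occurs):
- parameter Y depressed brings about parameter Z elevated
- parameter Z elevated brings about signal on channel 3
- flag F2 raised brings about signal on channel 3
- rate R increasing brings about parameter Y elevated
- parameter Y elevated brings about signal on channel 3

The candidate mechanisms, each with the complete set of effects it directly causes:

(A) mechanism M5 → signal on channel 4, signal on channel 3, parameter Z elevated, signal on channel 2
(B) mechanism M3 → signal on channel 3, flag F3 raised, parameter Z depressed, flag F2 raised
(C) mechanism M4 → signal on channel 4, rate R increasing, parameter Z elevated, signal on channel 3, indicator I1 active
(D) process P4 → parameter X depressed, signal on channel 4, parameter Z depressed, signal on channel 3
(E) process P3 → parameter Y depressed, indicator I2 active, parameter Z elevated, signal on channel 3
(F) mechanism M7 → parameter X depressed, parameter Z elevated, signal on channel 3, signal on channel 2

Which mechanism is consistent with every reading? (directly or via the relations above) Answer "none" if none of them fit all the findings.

none

Checking each candidate against the observations:
(A) mechanism M5 — indicator I1 active ✗; signal on channel 3 ✓; signal on channel 2 ✓; parameter Z elevated ✓; signal on channel 4 ✓
(B) mechanism M3 — indicator I1 active ✗; signal on channel 3 ✓; signal on channel 2 ✗; parameter Z elevated ✗; signal on channel 4 ✗
(C) mechanism M4 — does not account for signal on channel 2
(D) process P4 — fails on indicator I1 active, signal on channel 2, parameter Z elevated (predicts parameter Z depressed, not parameter Z elevated)
(E) process P3 — indicator I1 active ✗; signal on channel 3 ✓; signal on channel 2 ✗; parameter Z elevated ✓; signal on channel 4 ✗
(F) mechanism M7 — indicator I1 active ✗; signal on channel 3 ✓; signal on channel 2 ✓; parameter Z elevated ✓; signal on channel 4 ✗
None of the listed candidates fits everything.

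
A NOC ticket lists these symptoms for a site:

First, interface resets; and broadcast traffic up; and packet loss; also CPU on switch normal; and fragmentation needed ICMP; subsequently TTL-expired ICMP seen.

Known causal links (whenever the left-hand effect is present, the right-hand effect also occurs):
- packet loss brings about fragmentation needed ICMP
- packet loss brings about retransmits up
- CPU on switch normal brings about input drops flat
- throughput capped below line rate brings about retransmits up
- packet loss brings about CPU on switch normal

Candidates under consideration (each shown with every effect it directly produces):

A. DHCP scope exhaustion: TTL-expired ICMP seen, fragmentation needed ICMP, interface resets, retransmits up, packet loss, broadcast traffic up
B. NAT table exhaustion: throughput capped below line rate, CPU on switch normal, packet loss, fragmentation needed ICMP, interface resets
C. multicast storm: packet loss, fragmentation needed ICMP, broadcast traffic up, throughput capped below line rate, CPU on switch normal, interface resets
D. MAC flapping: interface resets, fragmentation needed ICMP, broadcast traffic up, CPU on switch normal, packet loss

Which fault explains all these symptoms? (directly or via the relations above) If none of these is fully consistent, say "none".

Testing each hypothesis:
(A) DHCP scope exhaustion — interface resets +; broadcast traffic up +; packet loss +; CPU on switch normal + (by packet loss → CPU on switch normal); fragmentation needed ICMP +; TTL-expired ICMP seen +
(B) NAT table exhaustion — interface resets +; broadcast traffic up -; packet loss +; CPU on switch normal +; fragmentation needed ICMP +; TTL-expired ICMP seen -
(C) multicast storm — interface resets +; broadcast traffic up +; packet loss +; CPU on switch normal +; fragmentation needed ICMP +; TTL-expired ICMP seen -
(D) MAC flapping — interface resets +; broadcast traffic up +; packet loss +; CPU on switch normal +; fragmentation needed ICMP +; TTL-expired ICMP seen -
(A) alone accounts for all the evidence.

A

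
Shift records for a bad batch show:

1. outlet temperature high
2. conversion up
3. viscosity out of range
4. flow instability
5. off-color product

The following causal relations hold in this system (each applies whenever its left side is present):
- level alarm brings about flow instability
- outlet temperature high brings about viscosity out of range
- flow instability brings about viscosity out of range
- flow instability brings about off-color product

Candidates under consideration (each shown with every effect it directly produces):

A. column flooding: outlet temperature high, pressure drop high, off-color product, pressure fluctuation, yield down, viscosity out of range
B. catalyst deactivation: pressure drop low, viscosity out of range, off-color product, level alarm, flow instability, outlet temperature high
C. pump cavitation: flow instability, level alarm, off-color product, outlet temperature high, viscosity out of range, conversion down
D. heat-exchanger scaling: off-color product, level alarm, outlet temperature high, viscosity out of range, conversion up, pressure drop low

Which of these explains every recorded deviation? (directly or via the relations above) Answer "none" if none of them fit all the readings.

Checking each candidate against the observations:
(A) column flooding — outlet temperature high yes; conversion up NO; viscosity out of range yes; flow instability NO; off-color product yes
(B) catalyst deactivation — outlet temperature high yes; conversion up NO; viscosity out of range yes; flow instability yes; off-color product yes
(C) pump cavitation — fails on conversion up (predicts conversion down, not conversion up)
(D) heat-exchanger scaling — accounts for every observation (flow instability through level alarm → flow instability)
(D) is the only candidate with no mismatches.

D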